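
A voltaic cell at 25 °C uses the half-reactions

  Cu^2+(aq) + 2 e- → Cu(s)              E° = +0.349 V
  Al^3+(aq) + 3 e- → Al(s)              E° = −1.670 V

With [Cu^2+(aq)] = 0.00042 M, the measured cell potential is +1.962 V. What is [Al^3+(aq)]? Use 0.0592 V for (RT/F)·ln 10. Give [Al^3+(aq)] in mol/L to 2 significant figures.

With Cu²⁺/Cu at the cathode and Al³⁺/Al at the anode, E°cell = +0.349 − (−1.670) = +2.019 V (n = 6).
Rearranging E = E° − (0.0592/n)·log Q gives log Q = 6(+2.019 − (+1.962))/0.0592 = 5.777.
For 3 Cu^2+(aq) + 2 Al(s) → 3 Cu(s) + 2 Al^3+(aq), the reaction quotient is Q = [Al^3+(aq)]^2 / [Cu^2+(aq)]^3.
Solving for the unknown gives log [Al^3+(aq)] = −2.177, so [Al^3+(aq)] ≈ 0.0067 M.

0.0067 M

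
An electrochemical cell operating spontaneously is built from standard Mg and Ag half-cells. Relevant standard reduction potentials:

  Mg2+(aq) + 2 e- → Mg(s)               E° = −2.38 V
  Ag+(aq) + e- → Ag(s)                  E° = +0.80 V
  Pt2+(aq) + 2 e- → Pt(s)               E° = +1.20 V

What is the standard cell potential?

Of the two couples in this cell, the one with the more positive reduction potential is reduced at the cathode: here that is Ag⁺/Ag (+0.80 V); Mg²⁺/Mg (−2.38 V) is the anode.
E°cell = E°(cathode) − E°(anode) = +0.80 − (−2.38) = +3.18 V.

+3.18 V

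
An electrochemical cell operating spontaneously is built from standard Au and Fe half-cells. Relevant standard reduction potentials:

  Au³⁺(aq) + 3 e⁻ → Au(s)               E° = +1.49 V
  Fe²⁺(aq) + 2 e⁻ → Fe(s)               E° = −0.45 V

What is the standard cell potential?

The Au³⁺/Au couple has the higher E°, so Au ion is reduced (cathode) and Fe is oxidized (anode).
E°cell = E°(cathode) − E°(anode) = +1.49 − (−0.45) = +1.94 V.

+1.94 V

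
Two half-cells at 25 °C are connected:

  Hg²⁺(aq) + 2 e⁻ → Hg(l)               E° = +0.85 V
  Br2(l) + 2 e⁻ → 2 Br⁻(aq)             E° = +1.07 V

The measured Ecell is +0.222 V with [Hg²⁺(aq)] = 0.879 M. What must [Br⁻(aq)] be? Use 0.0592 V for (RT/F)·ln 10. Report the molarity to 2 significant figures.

Br₂/Br⁻ is the cathode (higher E°); E°cell = +1.07 − (+0.85) = +0.22 V with n = 2.
Since E = E° − (0.0592/n)·log Q, log Q = n(E° − E)/0.0592 = −0.068.
Balancing electrons gives Br2(l) + Hg(l) → 2 Br⁻(aq) + Hg²⁺(aq); thus Q = [Br⁻(aq)]^2·[Hg²⁺(aq)].
Solving for the unknown gives log [Br⁻(aq)] = −0.006, so [Br⁻(aq)] ≈ 0.99 M.

0.99 M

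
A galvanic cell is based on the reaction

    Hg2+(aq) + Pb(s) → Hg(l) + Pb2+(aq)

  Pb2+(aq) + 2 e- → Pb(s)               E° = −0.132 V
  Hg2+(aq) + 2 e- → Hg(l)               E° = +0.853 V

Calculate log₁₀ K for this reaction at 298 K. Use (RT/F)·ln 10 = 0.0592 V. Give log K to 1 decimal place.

The Hg²⁺/Hg couple is reduced (cathode); E°cell = +0.853 − (−0.132) = +0.985 V with n = 2.
At equilibrium E = 0, so log K = nE°cell / 0.0592 = (2)(+0.985) / 0.0592 = 33.3.

log K = 33.3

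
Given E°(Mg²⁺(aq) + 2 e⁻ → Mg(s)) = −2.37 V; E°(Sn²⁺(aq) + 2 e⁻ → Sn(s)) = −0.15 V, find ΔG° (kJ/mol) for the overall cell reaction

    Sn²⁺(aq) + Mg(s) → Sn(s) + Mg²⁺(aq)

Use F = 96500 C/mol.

In the reaction as written Sn²⁺(aq) is reduced, so the Sn²⁺/Sn couple is the cathode and Mg²⁺/Mg is the anode.
E°cell = −0.15 − (−2.37) = +2.22 V; balancing electrons gives n = 2.
ΔG° = −nFE°cell = −(2)(96500)(+2.22) J/mol = −428 kJ/mol.

−428 kJ/mol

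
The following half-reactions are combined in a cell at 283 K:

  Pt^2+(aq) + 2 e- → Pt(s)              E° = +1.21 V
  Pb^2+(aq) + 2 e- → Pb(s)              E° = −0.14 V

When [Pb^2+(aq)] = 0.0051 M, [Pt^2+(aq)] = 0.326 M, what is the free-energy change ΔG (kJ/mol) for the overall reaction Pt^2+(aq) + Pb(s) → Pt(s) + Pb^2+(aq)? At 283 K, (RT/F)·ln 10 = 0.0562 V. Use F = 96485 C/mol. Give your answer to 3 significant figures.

−270 kJ/mol

With Pt²⁺/Pt reduced at the cathode, E°cell = +1.21 − (−0.14) = +1.35 V and n = 2.
Q = [Pb^2+(aq)] / [Pt^2+(aq)] = 0.0156, so log Q = −1.806 and E = +1.35 − (0.0562/2)(−1.806) = +1.4007 V.
Then ΔG = −nFE = −2 × 96485 × +1.4007 J/mol = −270 kJ/mol.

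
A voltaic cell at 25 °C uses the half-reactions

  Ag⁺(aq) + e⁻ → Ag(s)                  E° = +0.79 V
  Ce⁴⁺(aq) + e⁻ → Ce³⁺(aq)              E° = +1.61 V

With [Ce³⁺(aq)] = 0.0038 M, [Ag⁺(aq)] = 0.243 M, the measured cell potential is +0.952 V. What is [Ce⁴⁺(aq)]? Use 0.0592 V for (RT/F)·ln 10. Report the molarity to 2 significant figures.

0.16 M

The Ce⁴⁺/Ce³⁺ couple has the larger reduction potential, so it is the cathode: E°cell = +1.61 − (+0.79) = +0.82 V and n = 1.
Since E = E° − (0.0592/n)·log Q, log Q = n(E° − E)/0.0592 = −2.230.
For Ce⁴⁺(aq) + Ag(s) → Ce³⁺(aq) + Ag⁺(aq), the reaction quotient is Q = ([Ce³⁺(aq)]·[Ag⁺(aq)]) / [Ce⁴⁺(aq)].
Solving for the unknown gives log [Ce⁴⁺(aq)] = −0.805, so [Ce⁴⁺(aq)] ≈ 0.16 M.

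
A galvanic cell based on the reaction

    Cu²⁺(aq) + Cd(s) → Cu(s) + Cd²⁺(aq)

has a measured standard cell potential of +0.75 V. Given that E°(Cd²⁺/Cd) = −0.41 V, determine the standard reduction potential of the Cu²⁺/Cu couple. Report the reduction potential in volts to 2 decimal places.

In the reaction as written the Cu²⁺/Cu couple is reduced (cathode) and Cd²⁺/Cd is oxidized (anode), so E°cell = E°(Cu²⁺/Cu) − E°(Cd²⁺/Cd).
E°(Cu²⁺/Cu) = E°cell + E°(anode) = +0.75 + (−0.41) = +0.34 V.

+0.34 V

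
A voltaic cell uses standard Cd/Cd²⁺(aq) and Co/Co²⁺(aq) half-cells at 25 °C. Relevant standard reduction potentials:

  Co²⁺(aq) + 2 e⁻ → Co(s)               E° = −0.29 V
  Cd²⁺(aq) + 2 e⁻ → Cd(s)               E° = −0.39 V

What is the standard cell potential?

Of the two couples in this cell, the one with the more positive reduction potential is reduced at the cathode: here that is Co²⁺/Co (−0.29 V); Cd²⁺/Cd (−0.39 V) is the anode.
E°cell = E°(cathode) − E°(anode) = −0.29 − (−0.39) = +0.10 V.

+0.10 V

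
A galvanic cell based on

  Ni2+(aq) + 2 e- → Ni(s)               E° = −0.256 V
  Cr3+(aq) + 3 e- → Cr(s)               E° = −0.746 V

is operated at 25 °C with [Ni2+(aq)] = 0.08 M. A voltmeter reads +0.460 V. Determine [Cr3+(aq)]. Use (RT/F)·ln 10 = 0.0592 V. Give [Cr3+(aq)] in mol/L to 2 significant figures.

0.75 M

With Ni²⁺/Ni at the cathode and Cr³⁺/Cr at the anode, E°cell = −0.256 − (−0.746) = +0.490 V (n = 6).
From the Nernst equation, log Q = n(E° − E)/0.0592 = 6·(+0.490 − (+0.460))/0.0592 = 3.041.
The balanced reaction is 3 Ni2+(aq) + 2 Cr(s) → 3 Ni(s) + 2 Cr3+(aq), so Q = [Cr3+(aq)]^2 / [Ni2+(aq)]^3.
Solving for the unknown gives log [Cr3+(aq)] = −0.125, so [Cr3+(aq)] ≈ 0.75 M.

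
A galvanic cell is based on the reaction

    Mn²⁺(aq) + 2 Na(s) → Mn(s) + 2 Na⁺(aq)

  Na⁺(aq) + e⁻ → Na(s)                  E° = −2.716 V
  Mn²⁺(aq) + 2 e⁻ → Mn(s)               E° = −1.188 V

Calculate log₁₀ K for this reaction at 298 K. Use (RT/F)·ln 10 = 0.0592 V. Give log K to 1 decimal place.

The Mn²⁺/Mn couple is reduced (cathode); E°cell = −1.188 − (−2.716) = +1.528 V with n = 2.
At equilibrium E = 0, so log K = nE°cell / 0.0592 = (2)(+1.528) / 0.0592 = 51.6.

log K = 51.6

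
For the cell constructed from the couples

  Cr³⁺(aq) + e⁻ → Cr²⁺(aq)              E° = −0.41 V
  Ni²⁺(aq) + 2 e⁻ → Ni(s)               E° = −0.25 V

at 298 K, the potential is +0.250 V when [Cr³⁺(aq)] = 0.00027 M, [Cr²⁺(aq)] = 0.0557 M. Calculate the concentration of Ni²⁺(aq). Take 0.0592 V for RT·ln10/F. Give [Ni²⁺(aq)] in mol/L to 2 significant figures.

The Ni²⁺/Ni couple has the larger reduction potential, so it is the cathode: E°cell = −0.25 − (−0.41) = +0.16 V and n = 2.
Rearranging E = E° − (0.0592/n)·log Q gives log Q = 2(+0.16 − (+0.250))/0.0592 = −3.041.
For Ni²⁺(aq) + 2 Cr²⁺(aq) → Ni(s) + 2 Cr³⁺(aq), the reaction quotient is Q = [Cr³⁺(aq)]^2 / ([Ni²⁺(aq)]·[Cr²⁺(aq)]^2).
Isolating [Ni²⁺(aq)] in Q = 10^{−3.041} yields log [Ni²⁺(aq)] = −1.588, i.e. 0.026 M.

0.026 M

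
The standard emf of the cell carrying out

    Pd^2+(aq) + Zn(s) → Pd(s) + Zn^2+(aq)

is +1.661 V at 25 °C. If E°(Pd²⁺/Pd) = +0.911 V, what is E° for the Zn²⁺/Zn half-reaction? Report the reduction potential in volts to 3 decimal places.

In the reaction as written the Pd²⁺/Pd couple is reduced (cathode) and Zn²⁺/Zn is oxidized (anode), so E°cell = E°(Pd²⁺/Pd) − E°(Zn²⁺/Zn).
E°(Zn²⁺/Zn) = E°(cathode) − E°cell = +0.911 − (+1.661) = −0.750 V.

−0.750 V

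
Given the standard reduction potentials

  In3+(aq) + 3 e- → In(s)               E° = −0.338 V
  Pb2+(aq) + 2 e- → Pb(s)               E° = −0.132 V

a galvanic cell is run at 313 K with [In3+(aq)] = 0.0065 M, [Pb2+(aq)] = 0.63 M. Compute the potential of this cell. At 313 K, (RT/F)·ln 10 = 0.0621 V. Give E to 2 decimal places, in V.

+0.25 V

Since E°(Pb²⁺/Pb) > E°(In³⁺/In), Pb²⁺/Pb serves as the cathode.
The standard potential is −0.132 − (−0.338) = +0.206 V and the balanced reaction transfers n = 6 electrons.
For the overall reaction 3 Pb2+(aq) + 2 In(s) → 3 Pb(s) + 2 In3+(aq), Q = [In3+(aq)]^2 / [Pb2+(aq)]^3 = 0.000169, giving log Q = −3.772.
E = E° − (0.0621/n)·log Q = +0.206 − (0.0621/6)(−3.772) = +0.25 V.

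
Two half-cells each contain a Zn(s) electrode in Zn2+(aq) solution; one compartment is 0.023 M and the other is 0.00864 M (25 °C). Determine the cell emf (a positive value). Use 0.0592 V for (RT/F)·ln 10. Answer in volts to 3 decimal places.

For a concentration cell E°cell = 0, since both electrodes use the same couple.
The compartment with the higher Zn2+(aq) concentration (0.023 M) acts as the cathode; ions are reduced there and produced at the dilute (0.00864 M) anode.
With n = 2, Ecell = −(0.0592/2)·log([dilute]/[conc]) = −(0.0592/2)·log(0.00864/0.023) = +0.013 V.

0.013 V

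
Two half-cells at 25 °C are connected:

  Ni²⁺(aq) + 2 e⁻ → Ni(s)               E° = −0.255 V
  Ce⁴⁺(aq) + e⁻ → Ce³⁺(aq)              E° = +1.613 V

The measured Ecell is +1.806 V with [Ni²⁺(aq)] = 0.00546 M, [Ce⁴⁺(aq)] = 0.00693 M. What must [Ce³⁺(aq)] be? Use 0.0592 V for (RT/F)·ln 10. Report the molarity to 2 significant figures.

The Ce⁴⁺/Ce³⁺ couple has the larger reduction potential, so it is the cathode: E°cell = +1.613 − (−0.255) = +1.868 V and n = 2.
From the Nernst equation, log Q = n(E° − E)/0.0592 = 2·(+1.868 − (+1.806))/0.0592 = 2.095.
Balancing electrons gives 2 Ce⁴⁺(aq) + Ni(s) → 2 Ce³⁺(aq) + Ni²⁺(aq); thus Q = ([Ce³⁺(aq)]^2·[Ni²⁺(aq)]) / [Ce⁴⁺(aq)]^2.
Solving for the unknown gives log [Ce³⁺(aq)] = 0.020, so [Ce³⁺(aq)] ≈ 1.0 M.

1.0 M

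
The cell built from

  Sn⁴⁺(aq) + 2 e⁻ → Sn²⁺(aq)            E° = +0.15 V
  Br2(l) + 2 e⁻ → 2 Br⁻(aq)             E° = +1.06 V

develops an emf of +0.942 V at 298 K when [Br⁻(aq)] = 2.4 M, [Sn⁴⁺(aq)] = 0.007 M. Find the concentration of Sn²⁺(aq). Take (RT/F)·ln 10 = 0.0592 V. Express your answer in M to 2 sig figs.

0.49 M

The Br₂/Br⁻ couple has the larger reduction potential, so it is the cathode: E°cell = +1.06 − (+0.15) = +0.91 V and n = 2.
Since E = E° − (0.0592/n)·log Q, log Q = n(E° − E)/0.0592 = −1.081.
Balancing electrons gives Br2(l) + Sn²⁺(aq) → 2 Br⁻(aq) + Sn⁴⁺(aq); thus Q = ([Br⁻(aq)]^2·[Sn⁴⁺(aq)]) / [Sn²⁺(aq)].
Substituting the known concentrations and solving, log [Sn²⁺(aq)] = −0.313 and [Sn²⁺(aq)] = 0.49 M.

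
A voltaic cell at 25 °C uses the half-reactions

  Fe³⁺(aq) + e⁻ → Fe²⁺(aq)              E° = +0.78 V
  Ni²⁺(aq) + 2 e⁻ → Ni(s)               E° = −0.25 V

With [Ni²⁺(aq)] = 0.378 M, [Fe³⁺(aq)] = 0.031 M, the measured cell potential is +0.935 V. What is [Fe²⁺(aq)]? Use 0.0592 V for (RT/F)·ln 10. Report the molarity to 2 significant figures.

2.0 M

With Fe³⁺/Fe²⁺ at the cathode and Ni²⁺/Ni at the anode, E°cell = +0.78 − (−0.25) = +1.03 V (n = 2).
Rearranging E = E° − (0.0592/n)·log Q gives log Q = 2(+1.03 − (+0.935))/0.0592 = 3.209.
Balancing electrons gives 2 Fe³⁺(aq) + Ni(s) → 2 Fe²⁺(aq) + Ni²⁺(aq); thus Q = ([Fe²⁺(aq)]^2·[Ni²⁺(aq)]) / [Fe³⁺(aq)]^2.
Substituting the known concentrations and solving, log [Fe²⁺(aq)] = 0.307 and [Fe²⁺(aq)] = 2.0 M.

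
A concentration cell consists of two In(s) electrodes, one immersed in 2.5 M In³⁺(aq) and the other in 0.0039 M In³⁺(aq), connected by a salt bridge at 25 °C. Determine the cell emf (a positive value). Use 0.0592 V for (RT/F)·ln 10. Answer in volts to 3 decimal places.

For a concentration cell E°cell = 0, since both electrodes use the same couple.
The compartment with the higher In³⁺(aq) concentration (2.5 M) acts as the cathode; ions are reduced there and produced at the dilute (0.0039 M) anode.
With n = 3, Ecell = −(0.0592/3)·log([dilute]/[conc]) = −(0.0592/3)·log(0.0039/2.5) = +0.055 V.

0.055 V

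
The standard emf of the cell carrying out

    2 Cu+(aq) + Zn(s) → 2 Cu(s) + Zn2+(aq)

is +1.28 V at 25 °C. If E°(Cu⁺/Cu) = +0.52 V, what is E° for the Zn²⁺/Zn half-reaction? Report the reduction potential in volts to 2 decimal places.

−0.76 V

In the reaction as written the Cu⁺/Cu couple is reduced (cathode) and Zn²⁺/Zn is oxidized (anode), so E°cell = E°(Cu⁺/Cu) − E°(Zn²⁺/Zn).
E°(Zn²⁺/Zn) = E°(cathode) − E°cell = +0.52 − (+1.28) = −0.76 V.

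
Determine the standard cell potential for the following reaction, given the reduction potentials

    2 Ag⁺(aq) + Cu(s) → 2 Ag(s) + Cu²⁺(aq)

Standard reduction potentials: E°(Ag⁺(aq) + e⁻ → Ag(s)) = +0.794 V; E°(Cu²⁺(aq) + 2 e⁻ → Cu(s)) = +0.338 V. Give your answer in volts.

+0.456 V

In the reaction as written, Ag⁺(aq) is reduced (cathode) and Cu²⁺(aq) is produced by oxidation at the anode.
E°cell = E°(cathode) − E°(anode) = +0.794 − (+0.338) = +0.456 V.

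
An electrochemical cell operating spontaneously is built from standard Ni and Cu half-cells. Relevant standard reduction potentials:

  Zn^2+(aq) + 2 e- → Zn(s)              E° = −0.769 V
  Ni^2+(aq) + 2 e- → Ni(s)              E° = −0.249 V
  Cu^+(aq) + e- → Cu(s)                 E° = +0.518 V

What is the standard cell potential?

Of the two couples in this cell, the one with the more positive reduction potential is reduced at the cathode: here that is Cu⁺/Cu (+0.518 V); Ni²⁺/Ni (−0.249 V) is the anode.
E°cell = E°(cathode) − E°(anode) = +0.518 − (−0.249) = +0.767 V.

+0.767 V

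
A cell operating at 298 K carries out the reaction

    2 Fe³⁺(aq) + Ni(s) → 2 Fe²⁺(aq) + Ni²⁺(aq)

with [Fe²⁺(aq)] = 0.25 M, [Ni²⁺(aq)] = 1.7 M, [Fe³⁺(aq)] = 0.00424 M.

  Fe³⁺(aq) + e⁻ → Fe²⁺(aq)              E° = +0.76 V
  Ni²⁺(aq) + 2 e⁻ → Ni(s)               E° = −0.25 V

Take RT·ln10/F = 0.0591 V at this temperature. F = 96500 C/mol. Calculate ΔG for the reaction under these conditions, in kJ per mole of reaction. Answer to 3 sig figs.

With Fe³⁺/Fe²⁺ reduced at the cathode, E°cell = +0.76 − (−0.25) = +1.01 V and n = 2.
The reaction quotient is ([Fe²⁺(aq)]^2·[Ni²⁺(aq)]) / [Fe³⁺(aq)]^2 = 5.91×10^3; by Nernst, E = +1.01 − (0.0591/2)(3.772) = +0.8985 V.
Finally ΔG = −nFE = −(2)(96500 C/mol)(+0.8985 V) = −173 kJ/mol.

−173 kJ/mol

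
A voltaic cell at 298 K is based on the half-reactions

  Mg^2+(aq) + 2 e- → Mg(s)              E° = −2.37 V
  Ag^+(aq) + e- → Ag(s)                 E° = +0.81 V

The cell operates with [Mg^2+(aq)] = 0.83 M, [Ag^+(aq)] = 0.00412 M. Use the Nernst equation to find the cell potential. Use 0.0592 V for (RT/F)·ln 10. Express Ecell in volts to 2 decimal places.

The Ag⁺/Ag couple has the more positive E°, so it is the cathode; Mg²⁺/Mg is the anode.
The standard potential is +0.81 − (−2.37) = +3.18 V and the balanced reaction transfers n = 2 electrons.
For the overall reaction 2 Ag^+(aq) + Mg(s) → 2 Ag(s) + Mg^2+(aq), Q = [Mg^2+(aq)] / [Ag^+(aq)]^2 = 4.89×10^4, giving log Q = 4.689.
By the Nernst equation, E = +3.18 − (0.0592/2)·(4.689) = +3.04 V.

+3.04 V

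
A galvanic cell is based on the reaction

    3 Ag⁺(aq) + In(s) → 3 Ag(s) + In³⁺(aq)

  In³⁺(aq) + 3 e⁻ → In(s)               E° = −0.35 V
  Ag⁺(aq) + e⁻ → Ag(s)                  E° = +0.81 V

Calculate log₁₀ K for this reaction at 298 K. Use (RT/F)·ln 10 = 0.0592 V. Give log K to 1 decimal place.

log K = 58.8

The Ag⁺/Ag couple is reduced (cathode); E°cell = +0.81 − (−0.35) = +1.16 V with n = 3.
At equilibrium E = 0, so log K = nE°cell / 0.0592 = (3)(+1.16) / 0.0592 = 58.8.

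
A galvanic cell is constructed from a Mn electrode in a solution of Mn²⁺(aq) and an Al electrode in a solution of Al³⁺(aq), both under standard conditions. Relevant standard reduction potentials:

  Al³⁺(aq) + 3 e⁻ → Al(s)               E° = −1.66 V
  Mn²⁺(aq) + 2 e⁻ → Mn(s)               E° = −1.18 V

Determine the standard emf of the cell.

+0.48 V

Of the two couples in this cell, the one with the more positive reduction potential is reduced at the cathode: here that is Mn²⁺/Mn (−1.18 V); Al³⁺/Al (−1.66 V) is the anode.
E°cell = E°(cathode) − E°(anode) = −1.18 − (−1.66) = +0.48 V.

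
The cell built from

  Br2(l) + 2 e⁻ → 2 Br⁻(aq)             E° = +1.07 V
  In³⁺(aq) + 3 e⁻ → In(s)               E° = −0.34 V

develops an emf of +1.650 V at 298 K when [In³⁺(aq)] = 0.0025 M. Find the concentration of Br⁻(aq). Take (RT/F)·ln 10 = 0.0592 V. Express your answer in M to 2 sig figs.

0.00065 M

The Br₂/Br⁻ couple has the larger reduction potential, so it is the cathode: E°cell = +1.07 − (−0.34) = +1.41 V and n = 6.
Since E = E° − (0.0592/n)·log Q, log Q = n(E° − E)/0.0592 = −24.324.
The balanced reaction is 3 Br2(l) + 2 In(s) → 6 Br⁻(aq) + 2 In³⁺(aq), so Q = [Br⁻(aq)]^6·[In³⁺(aq)]^2.
Solving for the unknown gives log [Br⁻(aq)] = −3.187, so [Br⁻(aq)] ≈ 0.00065 M.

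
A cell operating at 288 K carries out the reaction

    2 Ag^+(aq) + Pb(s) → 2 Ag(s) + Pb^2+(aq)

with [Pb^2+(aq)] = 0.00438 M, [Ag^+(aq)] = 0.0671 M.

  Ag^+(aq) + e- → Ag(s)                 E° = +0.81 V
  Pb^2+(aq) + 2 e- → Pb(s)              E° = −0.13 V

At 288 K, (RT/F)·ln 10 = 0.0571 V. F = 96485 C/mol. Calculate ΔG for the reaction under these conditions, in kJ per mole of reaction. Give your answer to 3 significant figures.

−181 kJ/mol

E°cell = +0.81 − (−0.13) = +0.94 V; the balanced reaction transfers n = 2 electrons.
The reaction quotient is [Pb^2+(aq)] / [Ag^+(aq)]^2 = 0.973; by Nernst, E = +0.94 − (0.0571/2)(−0.012) = +0.9403 V.
Finally ΔG = −nFE = −(2)(96485 C/mol)(+0.9403 V) = −181 kJ/mol.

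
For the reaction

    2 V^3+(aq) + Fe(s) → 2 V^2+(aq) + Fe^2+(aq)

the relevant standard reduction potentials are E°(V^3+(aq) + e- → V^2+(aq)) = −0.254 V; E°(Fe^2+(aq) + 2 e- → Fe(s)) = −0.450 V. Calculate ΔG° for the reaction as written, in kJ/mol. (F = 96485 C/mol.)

In the reaction as written V^3+(aq) is reduced, so the V³⁺/V²⁺ couple is the cathode and Fe²⁺/Fe is the anode.
E°cell = −0.254 − (−0.450) = +0.196 V; balancing electrons gives n = 2.
ΔG° = −nFE°cell = −(2)(96485)(+0.196) J/mol = −37.8 kJ/mol.

−37.8 kJ/mol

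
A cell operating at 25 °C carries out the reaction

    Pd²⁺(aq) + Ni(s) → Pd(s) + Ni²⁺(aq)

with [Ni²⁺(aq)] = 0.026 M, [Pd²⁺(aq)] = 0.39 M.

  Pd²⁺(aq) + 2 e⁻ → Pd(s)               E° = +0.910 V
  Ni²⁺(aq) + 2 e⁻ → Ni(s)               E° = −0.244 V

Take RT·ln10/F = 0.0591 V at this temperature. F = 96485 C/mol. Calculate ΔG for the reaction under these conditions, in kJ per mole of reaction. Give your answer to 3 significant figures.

−229 kJ/mol

With Pd²⁺/Pd reduced at the cathode, E°cell = +0.910 − (−0.244) = +1.154 V and n = 2.
The reaction quotient is [Ni²⁺(aq)] / [Pd²⁺(aq)] = 0.0667; by Nernst, E = +1.154 − (0.0591/2)(−1.176) = +1.1888 V.
ΔG = −nFE = −(2)(96485)(+1.1888) J/mol = −229 kJ/mol.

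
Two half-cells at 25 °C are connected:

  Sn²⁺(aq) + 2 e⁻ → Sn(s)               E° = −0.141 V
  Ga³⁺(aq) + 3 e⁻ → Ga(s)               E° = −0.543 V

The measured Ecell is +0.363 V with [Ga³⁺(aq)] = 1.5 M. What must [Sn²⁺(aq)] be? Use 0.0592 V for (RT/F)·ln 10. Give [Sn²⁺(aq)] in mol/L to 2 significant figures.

0.063 M

The Sn²⁺/Sn couple has the larger reduction potential, so it is the cathode: E°cell = −0.141 − (−0.543) = +0.402 V and n = 6.
Since E = E° − (0.0592/n)·log Q, log Q = n(E° − E)/0.0592 = 3.953.
For 3 Sn²⁺(aq) + 2 Ga(s) → 3 Sn(s) + 2 Ga³⁺(aq), the reaction quotient is Q = [Ga³⁺(aq)]^2 / [Sn²⁺(aq)]^3.
Substituting the known concentrations and solving, log [Sn²⁺(aq)] = −1.200 and [Sn²⁺(aq)] = 0.063 M.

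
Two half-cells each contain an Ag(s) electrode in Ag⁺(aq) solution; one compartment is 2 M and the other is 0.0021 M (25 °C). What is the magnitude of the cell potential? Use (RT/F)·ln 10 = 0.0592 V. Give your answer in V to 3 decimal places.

For a concentration cell E°cell = 0, since both electrodes use the same couple.
The compartment with the higher Ag⁺(aq) concentration (2 M) acts as the cathode; ions are reduced there and produced at the dilute (0.0021 M) anode.
With n = 1, Ecell = −(0.0592/1)·log([dilute]/[conc]) = −(0.0592/1)·log(0.0021/2) = +0.176 V.

0.176 V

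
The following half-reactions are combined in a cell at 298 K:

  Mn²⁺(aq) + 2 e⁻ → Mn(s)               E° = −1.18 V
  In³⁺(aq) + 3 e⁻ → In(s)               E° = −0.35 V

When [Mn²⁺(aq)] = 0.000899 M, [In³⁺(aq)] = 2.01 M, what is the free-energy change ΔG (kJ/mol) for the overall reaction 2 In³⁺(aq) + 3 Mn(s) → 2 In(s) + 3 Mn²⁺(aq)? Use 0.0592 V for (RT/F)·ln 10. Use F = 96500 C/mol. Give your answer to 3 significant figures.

−536 kJ/mol

E°cell = −0.35 − (−1.18) = +0.83 V; the balanced reaction transfers n = 6 electrons.
Here Q = [Mn²⁺(aq)]^3 / [In³⁺(aq)]^2 = 1.8×10^−10 (log Q = −9.745), giving E = +0.83 − (0.0592/6)·(−9.745) = +0.9262 V.
ΔG = −nFE = −(6)(96500)(+0.9262) J/mol = −536 kJ/mol.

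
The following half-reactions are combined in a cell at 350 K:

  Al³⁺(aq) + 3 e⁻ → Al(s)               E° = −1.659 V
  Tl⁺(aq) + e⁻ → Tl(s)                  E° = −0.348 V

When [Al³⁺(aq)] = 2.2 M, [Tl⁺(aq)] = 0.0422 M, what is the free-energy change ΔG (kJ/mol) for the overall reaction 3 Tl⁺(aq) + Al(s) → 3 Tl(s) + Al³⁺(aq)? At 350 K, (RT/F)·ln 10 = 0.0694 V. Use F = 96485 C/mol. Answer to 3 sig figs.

−350 kJ/mol

With Tl⁺/Tl reduced at the cathode, E°cell = −0.348 − (−1.659) = +1.311 V and n = 3.
The reaction quotient is [Al³⁺(aq)] / [Tl⁺(aq)]^3 = 2.93×10^4; by Nernst, E = +1.311 − (0.0694/3)(4.466) = +1.2077 V.
Finally ΔG = −nFE = −(3)(96485 C/mol)(+1.2077 V) = −350 kJ/mol.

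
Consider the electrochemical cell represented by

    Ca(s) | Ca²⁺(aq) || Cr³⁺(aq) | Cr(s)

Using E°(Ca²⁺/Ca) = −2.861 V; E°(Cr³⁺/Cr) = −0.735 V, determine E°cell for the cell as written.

+2.126 V

By convention the left-hand electrode in cell notation is the anode (oxidation) and the right-hand electrode is the cathode (reduction).
E°cell = E°(right) − E°(left) = −0.735 − (−2.861) = +2.126 V.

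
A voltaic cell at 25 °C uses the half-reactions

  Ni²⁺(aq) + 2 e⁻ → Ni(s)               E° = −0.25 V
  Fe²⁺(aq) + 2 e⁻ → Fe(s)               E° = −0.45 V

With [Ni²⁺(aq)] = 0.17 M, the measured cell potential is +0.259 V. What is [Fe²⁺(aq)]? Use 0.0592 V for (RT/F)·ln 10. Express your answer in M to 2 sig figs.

The Ni²⁺/Ni couple has the larger reduction potential, so it is the cathode: E°cell = −0.25 − (−0.45) = +0.20 V and n = 2.
From the Nernst equation, log Q = n(E° − E)/0.0592 = 2·(+0.20 − (+0.259))/0.0592 = −1.993.
For Ni²⁺(aq) + Fe(s) → Ni(s) + Fe²⁺(aq), the reaction quotient is Q = [Fe²⁺(aq)] / [Ni²⁺(aq)].
Solving for the unknown gives log [Fe²⁺(aq)] = −2.763, so [Fe²⁺(aq)] ≈ 0.0017 M.

0.0017 M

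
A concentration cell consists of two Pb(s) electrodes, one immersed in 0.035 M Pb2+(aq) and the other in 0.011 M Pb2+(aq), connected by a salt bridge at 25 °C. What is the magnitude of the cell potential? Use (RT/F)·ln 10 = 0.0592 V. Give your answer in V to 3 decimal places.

For a concentration cell E°cell = 0, since both electrodes use the same couple.
The compartment with the higher Pb2+(aq) concentration (0.035 M) acts as the cathode; ions are reduced there and produced at the dilute (0.011 M) anode.
With n = 2, Ecell = −(0.0592/2)·log([dilute]/[conc]) = −(0.0592/2)·log(0.011/0.035) = +0.015 V.

0.015 V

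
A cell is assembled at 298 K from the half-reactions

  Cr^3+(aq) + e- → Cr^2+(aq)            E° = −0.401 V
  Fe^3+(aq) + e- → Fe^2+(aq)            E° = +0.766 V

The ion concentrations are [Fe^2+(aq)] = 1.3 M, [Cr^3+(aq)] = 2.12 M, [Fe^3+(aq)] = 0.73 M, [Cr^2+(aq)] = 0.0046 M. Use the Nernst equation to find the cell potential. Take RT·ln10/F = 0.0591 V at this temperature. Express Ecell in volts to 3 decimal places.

The Fe³⁺/Fe²⁺ couple has the more positive E°, so it is the cathode; Cr³⁺/Cr²⁺ is the anode.
E°cell = E°cat − E°an = +0.766 − (−0.401) = +1.167 V; n = 1.
For the overall reaction Fe^3+(aq) + Cr^2+(aq) → Fe^2+(aq) + Cr^3+(aq), Q = ([Fe^2+(aq)]·[Cr^3+(aq)]) / ([Fe^3+(aq)]·[Cr^2+(aq)]) = 821, giving log Q = 2.914.
By the Nernst equation, E = +1.167 − (0.0591/1)·(2.914) = +0.995 V.

+0.995 V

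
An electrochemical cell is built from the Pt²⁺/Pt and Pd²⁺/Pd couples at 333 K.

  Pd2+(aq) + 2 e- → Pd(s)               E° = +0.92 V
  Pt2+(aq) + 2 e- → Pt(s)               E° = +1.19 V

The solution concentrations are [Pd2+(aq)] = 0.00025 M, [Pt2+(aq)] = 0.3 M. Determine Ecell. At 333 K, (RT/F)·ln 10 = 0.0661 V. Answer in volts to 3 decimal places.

+0.372 V

Pt²⁺/Pt is reduced (cathode, E° = +1.19 V) and Pd²⁺/Pd is oxidized (anode).
E°cell = E°cat − E°an = +1.19 − (+0.92) = +0.27 V; n = 2.
The balanced reaction is Pt2+(aq) + Pd(s) → Pt(s) + Pd2+(aq), so Q = [Pd2+(aq)] / [Pt2+(aq)] = 0.000833 and log Q = −3.079.
By the Nernst equation, E = +0.27 − (0.0661/2)·(−3.079) = +0.372 V.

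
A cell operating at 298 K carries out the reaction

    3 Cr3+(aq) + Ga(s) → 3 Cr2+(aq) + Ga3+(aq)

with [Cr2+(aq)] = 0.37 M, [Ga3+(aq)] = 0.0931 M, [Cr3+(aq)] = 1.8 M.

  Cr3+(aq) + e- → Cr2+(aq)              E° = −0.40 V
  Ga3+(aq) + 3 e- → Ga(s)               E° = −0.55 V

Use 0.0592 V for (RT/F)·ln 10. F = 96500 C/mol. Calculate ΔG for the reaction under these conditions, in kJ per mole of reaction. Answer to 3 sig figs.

The standard cell potential is −0.40 − (−0.55) = +0.15 V, with n = 3 electrons in the balanced equation.
The reaction quotient is ([Cr2+(aq)]^3·[Ga3+(aq)]) / [Cr3+(aq)]^3 = 0.000809; by Nernst, E = +0.15 − (0.0592/3)(−3.092) = +0.2110 V.
Then ΔG = −nFE = −3 × 96500 × +0.2110 J/mol = −61.1 kJ/mol.

−61.1 kJ/mol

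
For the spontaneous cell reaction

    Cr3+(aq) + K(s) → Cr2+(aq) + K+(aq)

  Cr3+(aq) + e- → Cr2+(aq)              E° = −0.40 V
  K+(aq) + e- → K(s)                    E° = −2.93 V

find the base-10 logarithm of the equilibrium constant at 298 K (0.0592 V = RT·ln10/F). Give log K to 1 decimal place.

log K = 42.7

The Cr³⁺/Cr²⁺ couple is reduced (cathode); E°cell = −0.40 − (−2.93) = +2.53 V with n = 1.
At equilibrium E = 0, so log K = nE°cell / 0.0592 = (1)(+2.53) / 0.0592 = 42.7.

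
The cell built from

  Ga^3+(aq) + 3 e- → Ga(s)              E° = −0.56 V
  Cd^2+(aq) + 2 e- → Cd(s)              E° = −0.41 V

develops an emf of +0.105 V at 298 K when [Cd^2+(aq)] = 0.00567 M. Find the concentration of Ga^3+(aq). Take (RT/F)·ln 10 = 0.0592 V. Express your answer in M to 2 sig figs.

0.081 M

Cd²⁺/Cd is the cathode (higher E°); E°cell = −0.41 − (−0.56) = +0.15 V with n = 6.
From the Nernst equation, log Q = n(E° − E)/0.0592 = 6·(+0.15 − (+0.105))/0.0592 = 4.561.
The balanced reaction is 3 Cd^2+(aq) + 2 Ga(s) → 3 Cd(s) + 2 Ga^3+(aq), so Q = [Ga^3+(aq)]^2 / [Cd^2+(aq)]^3.
Solving for the unknown gives log [Ga^3+(aq)] = −1.089, so [Ga^3+(aq)] ≈ 0.081 M.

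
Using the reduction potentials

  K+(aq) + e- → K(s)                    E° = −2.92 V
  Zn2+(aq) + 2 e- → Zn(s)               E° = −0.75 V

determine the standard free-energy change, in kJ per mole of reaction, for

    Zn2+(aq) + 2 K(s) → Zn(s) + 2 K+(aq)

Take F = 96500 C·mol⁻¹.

−419 kJ/mol

In the reaction as written Zn2+(aq) is reduced, so the Zn²⁺/Zn couple is the cathode and K⁺/K is the anode.
E°cell = −0.75 − (−2.92) = +2.17 V; balancing electrons gives n = 2.
ΔG° = −nFE°cell = −(2)(96500)(+2.17) J/mol = −419 kJ/mol.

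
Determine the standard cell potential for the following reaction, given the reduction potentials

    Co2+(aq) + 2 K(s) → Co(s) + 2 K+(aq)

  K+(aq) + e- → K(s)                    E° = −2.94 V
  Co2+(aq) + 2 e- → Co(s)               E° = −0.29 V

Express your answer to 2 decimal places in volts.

In the reaction as written, Co2+(aq) is reduced (cathode) and K+(aq) is produced by oxidation at the anode.
E°cell = E°(cathode) − E°(anode) = −0.29 − (−2.94) = +2.65 V.

+2.65 V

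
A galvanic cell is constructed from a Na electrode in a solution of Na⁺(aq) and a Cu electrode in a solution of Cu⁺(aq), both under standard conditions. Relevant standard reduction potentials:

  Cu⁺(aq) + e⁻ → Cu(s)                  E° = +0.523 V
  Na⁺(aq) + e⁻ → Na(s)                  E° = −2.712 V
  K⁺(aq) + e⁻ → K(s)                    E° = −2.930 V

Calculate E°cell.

+3.235 V

Of the two couples in this cell, the one with the more positive reduction potential is reduced at the cathode: here that is Cu⁺/Cu (+0.523 V); Na⁺/Na (−2.712 V) is the anode.
E°cell = E°(cathode) − E°(anode) = +0.523 − (−2.712) = +3.235 V.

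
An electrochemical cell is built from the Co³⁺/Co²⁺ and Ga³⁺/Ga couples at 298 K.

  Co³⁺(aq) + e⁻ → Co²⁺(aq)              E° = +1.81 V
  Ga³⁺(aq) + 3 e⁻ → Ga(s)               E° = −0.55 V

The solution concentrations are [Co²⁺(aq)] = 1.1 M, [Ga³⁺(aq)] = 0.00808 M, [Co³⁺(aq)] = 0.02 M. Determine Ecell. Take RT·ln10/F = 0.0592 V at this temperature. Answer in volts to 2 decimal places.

+2.30 V

The Co³⁺/Co²⁺ couple has the more positive E°, so it is the cathode; Ga³⁺/Ga is the anode.
The standard potential is +1.81 − (−0.55) = +2.36 V and the balanced reaction transfers n = 3 electrons.
Balancing gives 3 Co³⁺(aq) + Ga(s) → 3 Co²⁺(aq) + Ga³⁺(aq); hence Q = ([Co²⁺(aq)]^3·[Ga³⁺(aq)]) / [Co³⁺(aq)]^3 = 1.34×10^3 (log Q = 3.128).
E = E° − (0.0592/n)·log Q = +2.36 − (0.0592/3)(3.128) = +2.30 V.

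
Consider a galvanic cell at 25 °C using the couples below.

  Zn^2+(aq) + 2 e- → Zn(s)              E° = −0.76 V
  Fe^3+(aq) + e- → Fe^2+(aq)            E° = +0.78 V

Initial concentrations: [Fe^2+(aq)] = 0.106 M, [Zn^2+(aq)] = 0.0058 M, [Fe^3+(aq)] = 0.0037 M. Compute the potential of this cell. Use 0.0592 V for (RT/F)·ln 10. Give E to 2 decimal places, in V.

The Fe³⁺/Fe²⁺ couple has the more positive E°, so it is the cathode; Zn²⁺/Zn is the anode.
E°cell = +0.78 − (−0.76) = +1.54 V, with n = 2 electrons transferred.
Balancing gives 2 Fe^3+(aq) + Zn(s) → 2 Fe^2+(aq) + Zn^2+(aq); hence Q = ([Fe^2+(aq)]^2·[Zn^2+(aq)]) / [Fe^3+(aq)]^2 = 4.76 (log Q = 0.678).
By the Nernst equation, E = +1.54 − (0.0592/2)·(0.678) = +1.52 V.

+1.52 V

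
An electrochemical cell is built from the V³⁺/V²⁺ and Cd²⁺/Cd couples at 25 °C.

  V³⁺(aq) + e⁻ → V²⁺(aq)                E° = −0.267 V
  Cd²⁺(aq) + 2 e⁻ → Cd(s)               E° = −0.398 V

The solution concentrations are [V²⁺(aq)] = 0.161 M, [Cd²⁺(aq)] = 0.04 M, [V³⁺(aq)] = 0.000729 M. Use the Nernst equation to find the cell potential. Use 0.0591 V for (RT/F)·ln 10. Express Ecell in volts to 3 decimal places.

+0.034 V

V³⁺/V²⁺ is reduced (cathode, E° = −0.267 V) and Cd²⁺/Cd is oxidized (anode).
E°cell = −0.267 − (−0.398) = +0.131 V, with n = 2 electrons transferred.
For the overall reaction 2 V³⁺(aq) + Cd(s) → 2 V²⁺(aq) + Cd²⁺(aq), Q = ([V²⁺(aq)]^2·[Cd²⁺(aq)]) / [V³⁺(aq)]^2 = 1.95×10^3, giving log Q = 3.290.
E = E° − (0.0591/n)·log Q = +0.131 − (0.0591/2)(3.290) = +0.034 V.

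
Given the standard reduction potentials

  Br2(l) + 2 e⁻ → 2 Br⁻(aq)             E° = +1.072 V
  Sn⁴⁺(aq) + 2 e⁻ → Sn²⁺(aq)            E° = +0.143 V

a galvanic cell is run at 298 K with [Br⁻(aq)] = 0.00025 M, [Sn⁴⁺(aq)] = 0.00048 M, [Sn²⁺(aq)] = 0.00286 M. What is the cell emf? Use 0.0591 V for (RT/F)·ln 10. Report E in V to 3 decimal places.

Br₂/Br⁻ is reduced (cathode, E° = +1.072 V) and Sn⁴⁺/Sn²⁺ is oxidized (anode).
E°cell = +1.072 − (+0.143) = +0.929 V, with n = 2 electrons transferred.
For the overall reaction Br2(l) + Sn²⁺(aq) → 2 Br⁻(aq) + Sn⁴⁺(aq), Q = ([Br⁻(aq)]^2·[Sn⁴⁺(aq)]) / [Sn²⁺(aq)] = 1.05×10^−8, giving log Q = −7.979.
E = E° − (0.0591/n)·log Q = +0.929 − (0.0591/2)(−7.979) = +1.165 V.

+1.165 V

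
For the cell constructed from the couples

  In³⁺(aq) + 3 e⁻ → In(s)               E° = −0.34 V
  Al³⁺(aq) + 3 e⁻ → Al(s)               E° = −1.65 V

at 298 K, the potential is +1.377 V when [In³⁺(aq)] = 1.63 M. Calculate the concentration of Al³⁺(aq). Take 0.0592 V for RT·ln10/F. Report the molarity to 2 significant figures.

With In³⁺/In at the cathode and Al³⁺/Al at the anode, E°cell = −0.34 − (−1.65) = +1.31 V (n = 3).
Since E = E° − (0.0592/n)·log Q, log Q = n(E° − E)/0.0592 = −3.395.
For In³⁺(aq) + Al(s) → In(s) + Al³⁺(aq), the reaction quotient is Q = [Al³⁺(aq)] / [In³⁺(aq)].
Isolating [Al³⁺(aq)] in Q = 10^{−3.395} yields log [Al³⁺(aq)] = −3.183, i.e. 0.00066 M.

0.00066 M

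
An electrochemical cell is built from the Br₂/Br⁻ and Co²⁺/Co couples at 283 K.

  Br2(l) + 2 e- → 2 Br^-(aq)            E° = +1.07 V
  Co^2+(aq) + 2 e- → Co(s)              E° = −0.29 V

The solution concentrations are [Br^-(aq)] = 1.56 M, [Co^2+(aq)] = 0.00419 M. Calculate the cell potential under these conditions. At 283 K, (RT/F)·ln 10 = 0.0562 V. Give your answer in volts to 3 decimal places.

+1.416 V

The Br₂/Br⁻ couple has the more positive E°, so it is the cathode; Co²⁺/Co is the anode.
E°cell = +1.07 − (−0.29) = +1.36 V, with n = 2 electrons transferred.
The balanced reaction is Br2(l) + Co(s) → 2 Br^-(aq) + Co^2+(aq), so Q = [Br^-(aq)]^2·[Co^2+(aq)] = 0.0102 and log Q = −1.992.
By the Nernst equation, E = +1.36 − (0.0562/2)·(−1.992) = +1.416 V.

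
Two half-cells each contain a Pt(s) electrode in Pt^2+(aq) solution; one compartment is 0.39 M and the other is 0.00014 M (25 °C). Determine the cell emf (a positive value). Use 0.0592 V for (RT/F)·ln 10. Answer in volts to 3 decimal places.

For a concentration cell E°cell = 0, since both electrodes use the same couple.
The compartment with the higher Pt^2+(aq) concentration (0.39 M) acts as the cathode; ions are reduced there and produced at the dilute (0.00014 M) anode.
With n = 2, Ecell = −(0.0592/2)·log([dilute]/[conc]) = −(0.0592/2)·log(0.00014/0.39) = +0.102 V.

0.102 V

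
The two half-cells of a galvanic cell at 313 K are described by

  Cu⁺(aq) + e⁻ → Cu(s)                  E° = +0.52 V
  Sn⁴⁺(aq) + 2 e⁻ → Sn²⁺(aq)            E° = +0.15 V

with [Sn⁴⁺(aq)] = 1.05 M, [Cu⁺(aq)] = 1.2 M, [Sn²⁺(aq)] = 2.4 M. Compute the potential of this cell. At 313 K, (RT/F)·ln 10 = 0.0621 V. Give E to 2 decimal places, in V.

Since E°(Cu⁺/Cu) > E°(Sn⁴⁺/Sn²⁺), Cu⁺/Cu serves as the cathode.
The standard potential is +0.52 − (+0.15) = +0.37 V and the balanced reaction transfers n = 2 electrons.
Balancing gives 2 Cu⁺(aq) + Sn²⁺(aq) → 2 Cu(s) + Sn⁴⁺(aq); hence Q = [Sn⁴⁺(aq)] / ([Cu⁺(aq)]^2·[Sn²⁺(aq)]) = 0.304 (log Q = −0.517).
By the Nernst equation, E = +0.37 − (0.0621/2)·(−0.517) = +0.39 V.

+0.39 V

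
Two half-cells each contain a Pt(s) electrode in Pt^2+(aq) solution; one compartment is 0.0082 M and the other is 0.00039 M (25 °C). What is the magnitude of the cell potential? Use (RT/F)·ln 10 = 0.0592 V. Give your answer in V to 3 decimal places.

For a concentration cell E°cell = 0, since both electrodes use the same couple.
The compartment with the higher Pt^2+(aq) concentration (0.0082 M) acts as the cathode; ions are reduced there and produced at the dilute (0.00039 M) anode.
With n = 2, Ecell = −(0.0592/2)·log([dilute]/[conc]) = −(0.0592/2)·log(0.00039/0.0082) = +0.039 V.

0.039 V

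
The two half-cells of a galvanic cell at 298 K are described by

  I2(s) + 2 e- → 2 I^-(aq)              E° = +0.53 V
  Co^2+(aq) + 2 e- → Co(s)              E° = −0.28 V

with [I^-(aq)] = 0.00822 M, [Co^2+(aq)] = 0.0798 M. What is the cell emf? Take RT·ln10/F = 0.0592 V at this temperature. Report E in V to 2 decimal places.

I₂/I⁻ is reduced (cathode, E° = +0.53 V) and Co²⁺/Co is oxidized (anode).
The standard potential is +0.53 − (−0.28) = +0.81 V and the balanced reaction transfers n = 2 electrons.
For the overall reaction I2(s) + Co(s) → 2 I^-(aq) + Co^2+(aq), Q = [I^-(aq)]^2·[Co^2+(aq)] = 5.39×10^−6, giving log Q = −5.268.
E = E° − (0.0592/n)·log Q = +0.81 − (0.0592/2)(−5.268) = +0.97 V.

+0.97 V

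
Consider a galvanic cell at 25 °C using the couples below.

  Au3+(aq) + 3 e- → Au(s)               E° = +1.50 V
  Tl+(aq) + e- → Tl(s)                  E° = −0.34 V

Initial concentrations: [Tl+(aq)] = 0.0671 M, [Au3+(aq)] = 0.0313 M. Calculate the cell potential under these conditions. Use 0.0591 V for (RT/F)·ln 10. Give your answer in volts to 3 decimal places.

Au³⁺/Au is reduced (cathode, E° = +1.50 V) and Tl⁺/Tl is oxidized (anode).
E°cell = +1.50 − (−0.34) = +1.84 V, with n = 3 electrons transferred.
For the overall reaction Au3+(aq) + 3 Tl(s) → Au(s) + 3 Tl+(aq), Q = [Tl+(aq)]^3 / [Au3+(aq)] = 0.00965, giving log Q = −2.015.
E = E° − (0.0591/n)·log Q = +1.84 − (0.0591/3)(−2.015) = +1.880 V.

+1.880 V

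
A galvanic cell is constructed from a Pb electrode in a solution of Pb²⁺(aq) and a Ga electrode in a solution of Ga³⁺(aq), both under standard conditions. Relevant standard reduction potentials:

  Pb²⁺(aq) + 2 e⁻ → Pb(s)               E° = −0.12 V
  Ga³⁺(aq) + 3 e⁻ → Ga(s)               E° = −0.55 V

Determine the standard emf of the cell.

Of the two couples in this cell, the one with the more positive reduction potential is reduced at the cathode: here that is Pb²⁺/Pb (−0.12 V); Ga³⁺/Ga (−0.55 V) is the anode.
E°cell = E°(cathode) − E°(anode) = −0.12 − (−0.55) = +0.43 V.

+0.43 V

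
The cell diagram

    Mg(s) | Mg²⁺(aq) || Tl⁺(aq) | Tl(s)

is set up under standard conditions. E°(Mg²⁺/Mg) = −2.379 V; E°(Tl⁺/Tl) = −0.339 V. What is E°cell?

By convention the left-hand electrode in cell notation is the anode (oxidation) and the right-hand electrode is the cathode (reduction).
E°cell = E°(right) − E°(left) = −0.339 − (−2.379) = +2.040 V.

+2.040 V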